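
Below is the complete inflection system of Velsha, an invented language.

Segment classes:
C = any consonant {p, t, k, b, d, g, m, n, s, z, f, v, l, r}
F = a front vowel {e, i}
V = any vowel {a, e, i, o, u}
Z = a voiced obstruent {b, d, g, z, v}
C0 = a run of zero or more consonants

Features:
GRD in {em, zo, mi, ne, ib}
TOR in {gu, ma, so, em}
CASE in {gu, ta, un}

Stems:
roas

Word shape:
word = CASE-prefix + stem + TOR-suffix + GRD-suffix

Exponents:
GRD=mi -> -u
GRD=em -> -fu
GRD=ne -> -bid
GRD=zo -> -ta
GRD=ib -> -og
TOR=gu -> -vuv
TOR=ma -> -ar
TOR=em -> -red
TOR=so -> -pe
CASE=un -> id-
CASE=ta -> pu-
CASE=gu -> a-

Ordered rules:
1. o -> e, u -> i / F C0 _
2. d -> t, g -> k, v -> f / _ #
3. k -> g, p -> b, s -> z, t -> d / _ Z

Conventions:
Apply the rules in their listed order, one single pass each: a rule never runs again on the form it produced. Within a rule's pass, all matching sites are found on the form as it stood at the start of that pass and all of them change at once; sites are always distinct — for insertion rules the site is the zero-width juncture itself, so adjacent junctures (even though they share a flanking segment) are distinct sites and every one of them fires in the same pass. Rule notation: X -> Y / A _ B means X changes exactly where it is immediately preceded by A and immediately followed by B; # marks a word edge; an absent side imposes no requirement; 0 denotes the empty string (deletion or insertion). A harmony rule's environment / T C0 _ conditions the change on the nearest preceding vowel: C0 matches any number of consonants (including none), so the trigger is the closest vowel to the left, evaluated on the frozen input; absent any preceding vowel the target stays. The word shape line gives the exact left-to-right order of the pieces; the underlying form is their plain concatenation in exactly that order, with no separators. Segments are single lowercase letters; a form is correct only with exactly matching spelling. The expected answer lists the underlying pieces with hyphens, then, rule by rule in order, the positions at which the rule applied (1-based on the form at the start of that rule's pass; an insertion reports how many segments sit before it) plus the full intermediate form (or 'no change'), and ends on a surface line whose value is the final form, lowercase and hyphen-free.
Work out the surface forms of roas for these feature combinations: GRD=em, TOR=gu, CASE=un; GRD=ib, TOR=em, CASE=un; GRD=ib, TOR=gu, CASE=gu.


cell GRD=em, TOR=gu, CASE=un:
underlying: id-roas-vuv-fu
1. o -> e, u -> i / F C0 _: fires at position(s) 4: idreasvuvfu
2. d -> t, g -> k, v -> f / _ #: no change
3. k -> g, p -> b, s -> z, t -> d / _ Z: fires at position(s) 6: idreazvuvfu
surface: idreazvuvfu

cell GRD=ib, TOR=em, CASE=un:
underlying: id-roas-red-og
1. o -> e, u -> i / F C0 _: fires at position(s) 4, 10: idreasredeg
2. d -> t, g -> k, v -> f / _ #: fires at position(s) 11: idreasredek
3. k -> g, p -> b, s -> z, t -> d / _ Z: no change
surface: idreasredek

cell GRD=ib, TOR=gu, CASE=gu:
underlying: a-roas-vuv-og
1. o -> e, u -> i / F C0 _: no change
2. d -> t, g -> k, v -> f / _ #: fires at position(s) 10: aroasvuvok
3. k -> g, p -> b, s -> z, t -> d / _ Z: fires at position(s) 5: aroazvuvok
surface: aroazvuvok


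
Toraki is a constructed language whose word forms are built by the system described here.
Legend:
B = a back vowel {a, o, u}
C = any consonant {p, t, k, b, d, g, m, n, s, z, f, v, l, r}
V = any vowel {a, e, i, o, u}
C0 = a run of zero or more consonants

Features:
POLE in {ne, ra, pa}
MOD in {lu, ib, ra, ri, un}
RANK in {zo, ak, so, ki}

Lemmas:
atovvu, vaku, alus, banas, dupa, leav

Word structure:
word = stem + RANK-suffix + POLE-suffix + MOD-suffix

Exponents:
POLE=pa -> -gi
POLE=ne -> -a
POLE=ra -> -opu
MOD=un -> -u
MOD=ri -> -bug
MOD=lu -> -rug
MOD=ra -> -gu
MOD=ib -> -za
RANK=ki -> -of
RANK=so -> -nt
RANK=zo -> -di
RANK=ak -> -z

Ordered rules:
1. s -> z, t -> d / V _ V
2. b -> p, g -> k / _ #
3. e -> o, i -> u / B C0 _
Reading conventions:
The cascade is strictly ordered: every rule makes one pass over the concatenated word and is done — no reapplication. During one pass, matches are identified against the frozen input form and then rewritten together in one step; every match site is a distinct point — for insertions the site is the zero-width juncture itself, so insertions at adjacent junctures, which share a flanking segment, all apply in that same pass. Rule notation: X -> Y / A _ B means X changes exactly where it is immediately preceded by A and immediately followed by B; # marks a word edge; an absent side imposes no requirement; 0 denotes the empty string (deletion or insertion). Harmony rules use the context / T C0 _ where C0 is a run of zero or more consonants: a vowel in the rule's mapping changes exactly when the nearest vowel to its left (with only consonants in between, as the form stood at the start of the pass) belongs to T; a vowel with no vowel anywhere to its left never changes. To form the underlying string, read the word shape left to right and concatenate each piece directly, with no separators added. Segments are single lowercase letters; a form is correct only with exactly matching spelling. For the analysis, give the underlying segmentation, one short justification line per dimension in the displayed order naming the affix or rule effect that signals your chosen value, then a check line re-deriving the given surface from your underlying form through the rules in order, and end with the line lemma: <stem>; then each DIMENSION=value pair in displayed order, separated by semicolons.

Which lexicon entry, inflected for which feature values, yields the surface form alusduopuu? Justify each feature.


underlying: alus-di-opu-u
POLE=ra - signalled by the affix -opu
MOD=un - signalled by the affix -u
RANK=zo - signalled by the affix -di
check: alusdiopuu -> alusdiopuu -> alusdiopuu -> alusduopuu
lemma: alus; POLE=ra; MOD=un; RANK=zo


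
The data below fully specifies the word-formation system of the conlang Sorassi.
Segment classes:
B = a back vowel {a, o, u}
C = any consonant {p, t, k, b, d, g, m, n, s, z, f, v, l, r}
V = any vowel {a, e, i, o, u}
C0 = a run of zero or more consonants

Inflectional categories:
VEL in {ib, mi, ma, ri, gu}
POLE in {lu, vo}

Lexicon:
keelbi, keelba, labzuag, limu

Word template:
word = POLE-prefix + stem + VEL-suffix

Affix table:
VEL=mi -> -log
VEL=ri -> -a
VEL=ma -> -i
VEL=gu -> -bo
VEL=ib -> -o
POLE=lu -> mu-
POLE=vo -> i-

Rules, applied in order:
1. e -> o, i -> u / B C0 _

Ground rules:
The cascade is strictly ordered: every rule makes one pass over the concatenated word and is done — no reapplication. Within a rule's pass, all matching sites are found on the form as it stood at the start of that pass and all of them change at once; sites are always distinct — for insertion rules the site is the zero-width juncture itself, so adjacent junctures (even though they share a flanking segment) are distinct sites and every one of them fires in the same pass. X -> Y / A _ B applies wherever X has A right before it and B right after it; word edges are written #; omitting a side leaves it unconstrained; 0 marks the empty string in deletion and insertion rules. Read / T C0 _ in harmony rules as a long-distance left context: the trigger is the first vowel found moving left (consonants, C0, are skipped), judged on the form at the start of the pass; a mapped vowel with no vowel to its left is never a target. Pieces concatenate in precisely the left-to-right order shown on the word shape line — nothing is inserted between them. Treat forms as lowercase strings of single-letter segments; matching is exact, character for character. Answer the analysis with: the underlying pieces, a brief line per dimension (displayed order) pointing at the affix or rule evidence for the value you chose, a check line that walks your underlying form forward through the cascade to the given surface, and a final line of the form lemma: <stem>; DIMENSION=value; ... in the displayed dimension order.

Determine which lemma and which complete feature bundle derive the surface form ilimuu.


underlying: i-limu-i
VEL=ma - signalled by the affix -i
POLE=vo - signalled by the affix i-
check: ilimui -> ilimuu
lemma: limu; VEL=ma; POLE=vo


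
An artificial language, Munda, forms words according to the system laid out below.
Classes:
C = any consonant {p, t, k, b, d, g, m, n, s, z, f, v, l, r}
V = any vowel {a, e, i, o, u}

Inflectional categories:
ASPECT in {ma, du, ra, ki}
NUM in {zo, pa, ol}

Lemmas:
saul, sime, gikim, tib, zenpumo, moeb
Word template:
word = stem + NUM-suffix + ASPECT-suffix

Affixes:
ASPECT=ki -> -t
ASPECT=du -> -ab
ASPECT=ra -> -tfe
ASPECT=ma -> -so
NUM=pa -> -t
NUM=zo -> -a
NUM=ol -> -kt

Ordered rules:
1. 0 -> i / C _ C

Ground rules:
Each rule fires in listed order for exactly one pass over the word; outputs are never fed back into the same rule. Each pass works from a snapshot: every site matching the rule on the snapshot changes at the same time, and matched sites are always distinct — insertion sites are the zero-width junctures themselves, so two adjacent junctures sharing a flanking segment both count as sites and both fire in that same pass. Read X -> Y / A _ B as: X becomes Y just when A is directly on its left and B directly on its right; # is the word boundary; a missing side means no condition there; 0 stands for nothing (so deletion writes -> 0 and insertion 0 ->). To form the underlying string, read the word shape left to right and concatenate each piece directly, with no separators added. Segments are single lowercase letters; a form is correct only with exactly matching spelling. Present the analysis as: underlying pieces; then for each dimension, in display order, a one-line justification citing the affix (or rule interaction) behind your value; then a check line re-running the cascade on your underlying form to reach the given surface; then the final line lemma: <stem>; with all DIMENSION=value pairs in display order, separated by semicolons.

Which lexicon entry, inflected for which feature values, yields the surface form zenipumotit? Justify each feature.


underlying: zenpumo-t-t
ASPECT=ki - signalled by the affix -t
NUM=pa - signalled by the affix -t
check: zenpumott -> zenipumotit
lemma: zenpumo; ASPECT=ki; NUM=pa


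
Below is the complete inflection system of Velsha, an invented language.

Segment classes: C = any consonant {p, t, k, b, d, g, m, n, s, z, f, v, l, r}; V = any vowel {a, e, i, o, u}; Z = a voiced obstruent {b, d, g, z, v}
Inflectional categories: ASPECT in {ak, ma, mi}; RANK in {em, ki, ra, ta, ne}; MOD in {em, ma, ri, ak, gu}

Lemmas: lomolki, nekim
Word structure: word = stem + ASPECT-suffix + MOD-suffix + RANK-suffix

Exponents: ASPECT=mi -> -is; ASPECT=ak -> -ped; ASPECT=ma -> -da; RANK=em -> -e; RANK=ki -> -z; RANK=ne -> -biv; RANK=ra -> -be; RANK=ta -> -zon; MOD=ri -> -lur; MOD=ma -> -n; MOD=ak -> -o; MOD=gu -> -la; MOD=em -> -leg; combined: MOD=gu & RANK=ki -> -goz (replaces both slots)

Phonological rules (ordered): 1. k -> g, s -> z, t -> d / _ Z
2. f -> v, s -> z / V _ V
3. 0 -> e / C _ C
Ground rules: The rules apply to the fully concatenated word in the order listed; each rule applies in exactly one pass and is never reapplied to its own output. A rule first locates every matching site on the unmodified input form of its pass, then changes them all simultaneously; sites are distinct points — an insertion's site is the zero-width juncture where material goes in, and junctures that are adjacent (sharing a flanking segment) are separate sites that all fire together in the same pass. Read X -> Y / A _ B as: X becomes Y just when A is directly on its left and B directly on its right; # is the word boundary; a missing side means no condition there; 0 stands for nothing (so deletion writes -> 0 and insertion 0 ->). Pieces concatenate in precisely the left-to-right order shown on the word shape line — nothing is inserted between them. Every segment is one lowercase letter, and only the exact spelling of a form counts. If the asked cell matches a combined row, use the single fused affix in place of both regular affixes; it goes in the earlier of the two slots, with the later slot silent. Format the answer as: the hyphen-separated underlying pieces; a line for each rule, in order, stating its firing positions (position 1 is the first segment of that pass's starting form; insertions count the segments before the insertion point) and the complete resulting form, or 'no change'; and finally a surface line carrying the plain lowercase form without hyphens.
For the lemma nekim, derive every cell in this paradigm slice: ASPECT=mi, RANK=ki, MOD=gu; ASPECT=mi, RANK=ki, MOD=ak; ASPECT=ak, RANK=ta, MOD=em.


cell ASPECT=mi, RANK=ki, MOD=gu:
underlying: nekim-is-goz
1. k -> g, s -> z, t -> d / _ Z: fires at position(s) 7: nekimizgoz
2. f -> v, s -> z / V _ V: no change
3. 0 -> e / C _ C: inserts after position(s) 7: nekimizegoz
surface: nekimizegoz

cell ASPECT=mi, RANK=ki, MOD=ak:
underlying: nekim-is-o-z
1. k -> g, s -> z, t -> d / _ Z: no change
2. f -> v, s -> z / V _ V: fires at position(s) 7: nekimizoz
3. 0 -> e / C _ C: no change
surface: nekimizoz

cell ASPECT=ak, RANK=ta, MOD=em:
underlying: nekim-ped-leg-zon
1. k -> g, s -> z, t -> d / _ Z: no change
2. f -> v, s -> z / V _ V: no change
3. 0 -> e / C _ C: inserts after position(s) 5, 8, 11: nekimepedelegezon
surface: nekimepedelegezon


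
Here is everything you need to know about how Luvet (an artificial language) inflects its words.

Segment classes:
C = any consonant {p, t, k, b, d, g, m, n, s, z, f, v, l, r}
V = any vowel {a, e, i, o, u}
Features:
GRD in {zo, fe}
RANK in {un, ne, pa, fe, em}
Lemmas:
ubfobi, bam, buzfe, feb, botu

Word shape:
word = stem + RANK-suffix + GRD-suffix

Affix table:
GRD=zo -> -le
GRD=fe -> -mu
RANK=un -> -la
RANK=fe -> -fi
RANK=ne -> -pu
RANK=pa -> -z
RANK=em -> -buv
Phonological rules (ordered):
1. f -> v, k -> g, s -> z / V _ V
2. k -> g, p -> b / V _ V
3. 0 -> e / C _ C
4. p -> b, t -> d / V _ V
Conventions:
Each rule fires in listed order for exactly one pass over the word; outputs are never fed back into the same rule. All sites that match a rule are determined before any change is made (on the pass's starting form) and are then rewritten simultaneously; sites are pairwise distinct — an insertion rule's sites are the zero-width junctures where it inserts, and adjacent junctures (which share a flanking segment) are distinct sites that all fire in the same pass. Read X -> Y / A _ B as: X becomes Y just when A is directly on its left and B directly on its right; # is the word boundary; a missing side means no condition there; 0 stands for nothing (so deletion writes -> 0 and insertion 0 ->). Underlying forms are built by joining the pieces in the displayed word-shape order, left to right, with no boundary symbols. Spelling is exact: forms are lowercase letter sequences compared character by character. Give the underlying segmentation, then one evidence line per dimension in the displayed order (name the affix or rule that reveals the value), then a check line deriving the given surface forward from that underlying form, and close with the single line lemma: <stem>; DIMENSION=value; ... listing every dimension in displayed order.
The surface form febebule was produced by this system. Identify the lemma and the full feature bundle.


underlying: feb-pu-le
GRD=zo - signalled by the affix -le
RANK=ne - signalled by the affix -pu
check: febpule -> febpule -> febpule -> febepule -> febebule
lemma: feb; GRD=zo; RANK=ne


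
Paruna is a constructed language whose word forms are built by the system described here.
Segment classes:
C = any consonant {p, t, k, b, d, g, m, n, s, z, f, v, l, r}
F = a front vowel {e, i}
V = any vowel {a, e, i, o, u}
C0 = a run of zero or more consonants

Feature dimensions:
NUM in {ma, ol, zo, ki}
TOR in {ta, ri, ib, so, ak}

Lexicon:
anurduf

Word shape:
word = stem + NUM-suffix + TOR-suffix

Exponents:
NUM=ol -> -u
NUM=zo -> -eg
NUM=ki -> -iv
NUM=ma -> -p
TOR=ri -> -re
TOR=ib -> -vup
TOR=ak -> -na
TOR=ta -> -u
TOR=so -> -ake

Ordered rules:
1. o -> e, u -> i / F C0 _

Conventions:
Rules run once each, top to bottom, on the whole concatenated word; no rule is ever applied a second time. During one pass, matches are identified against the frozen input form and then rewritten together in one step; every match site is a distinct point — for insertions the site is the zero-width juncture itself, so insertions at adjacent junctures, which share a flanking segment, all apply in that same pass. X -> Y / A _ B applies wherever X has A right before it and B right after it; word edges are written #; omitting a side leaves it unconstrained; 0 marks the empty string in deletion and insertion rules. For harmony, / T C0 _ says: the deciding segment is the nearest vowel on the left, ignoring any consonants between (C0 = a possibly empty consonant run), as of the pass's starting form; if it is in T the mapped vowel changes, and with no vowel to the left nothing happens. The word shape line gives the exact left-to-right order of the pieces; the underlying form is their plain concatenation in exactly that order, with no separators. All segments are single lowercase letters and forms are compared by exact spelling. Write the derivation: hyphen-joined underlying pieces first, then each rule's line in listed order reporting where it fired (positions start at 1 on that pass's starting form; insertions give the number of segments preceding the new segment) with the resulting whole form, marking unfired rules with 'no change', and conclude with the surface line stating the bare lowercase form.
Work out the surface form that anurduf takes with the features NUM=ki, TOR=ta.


underlying: anurduf-iv-u
1. o -> e, u -> i / F C0 _: fires at position(s) 10: anurdufivi
surface: anurdufivi


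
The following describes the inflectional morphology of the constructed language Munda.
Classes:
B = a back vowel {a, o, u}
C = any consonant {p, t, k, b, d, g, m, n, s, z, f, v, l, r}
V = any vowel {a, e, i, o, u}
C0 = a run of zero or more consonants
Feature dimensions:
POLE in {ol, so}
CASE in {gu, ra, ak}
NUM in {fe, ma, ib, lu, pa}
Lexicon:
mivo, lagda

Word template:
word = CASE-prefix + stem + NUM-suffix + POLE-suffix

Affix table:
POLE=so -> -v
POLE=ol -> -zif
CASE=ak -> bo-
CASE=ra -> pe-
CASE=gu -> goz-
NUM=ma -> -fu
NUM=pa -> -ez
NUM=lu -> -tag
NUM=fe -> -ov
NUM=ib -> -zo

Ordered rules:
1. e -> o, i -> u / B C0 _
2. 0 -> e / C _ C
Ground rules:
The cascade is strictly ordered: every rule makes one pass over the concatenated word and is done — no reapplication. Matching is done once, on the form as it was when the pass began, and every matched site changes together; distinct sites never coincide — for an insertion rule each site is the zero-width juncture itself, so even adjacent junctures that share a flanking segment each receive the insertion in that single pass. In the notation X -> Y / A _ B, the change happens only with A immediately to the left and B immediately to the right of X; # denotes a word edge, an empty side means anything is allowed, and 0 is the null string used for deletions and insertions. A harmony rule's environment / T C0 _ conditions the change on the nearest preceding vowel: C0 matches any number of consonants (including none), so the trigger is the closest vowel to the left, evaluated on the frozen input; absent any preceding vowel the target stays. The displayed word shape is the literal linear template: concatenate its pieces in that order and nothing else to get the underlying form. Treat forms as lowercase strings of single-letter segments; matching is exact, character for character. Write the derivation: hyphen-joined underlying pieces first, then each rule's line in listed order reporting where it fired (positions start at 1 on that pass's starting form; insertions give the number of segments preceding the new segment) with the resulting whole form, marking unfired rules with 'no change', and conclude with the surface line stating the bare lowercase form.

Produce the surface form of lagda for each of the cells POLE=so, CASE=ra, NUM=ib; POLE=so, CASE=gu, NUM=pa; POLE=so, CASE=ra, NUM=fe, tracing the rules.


cell POLE=so, CASE=ra, NUM=ib:
underlying: pe-lagda-zo-v
1. e -> o, i -> u / B C0 _: no change
2. 0 -> e / C _ C: inserts after position(s) 5: pelagedazov
surface: pelagedazov

cell POLE=so, CASE=gu, NUM=pa:
underlying: goz-lagda-ez-v
1. e -> o, i -> u / B C0 _: fires at position(s) 9: gozlagdaozv
2. 0 -> e / C _ C: inserts after position(s) 3, 6, 10: gozelagedaozev
surface: gozelagedaozev

cell POLE=so, CASE=ra, NUM=fe:
underlying: pe-lagda-ov-v
1. e -> o, i -> u / B C0 _: no change
2. 0 -> e / C _ C: inserts after position(s) 5, 9: pelagedaovev
surface: pelagedaovev


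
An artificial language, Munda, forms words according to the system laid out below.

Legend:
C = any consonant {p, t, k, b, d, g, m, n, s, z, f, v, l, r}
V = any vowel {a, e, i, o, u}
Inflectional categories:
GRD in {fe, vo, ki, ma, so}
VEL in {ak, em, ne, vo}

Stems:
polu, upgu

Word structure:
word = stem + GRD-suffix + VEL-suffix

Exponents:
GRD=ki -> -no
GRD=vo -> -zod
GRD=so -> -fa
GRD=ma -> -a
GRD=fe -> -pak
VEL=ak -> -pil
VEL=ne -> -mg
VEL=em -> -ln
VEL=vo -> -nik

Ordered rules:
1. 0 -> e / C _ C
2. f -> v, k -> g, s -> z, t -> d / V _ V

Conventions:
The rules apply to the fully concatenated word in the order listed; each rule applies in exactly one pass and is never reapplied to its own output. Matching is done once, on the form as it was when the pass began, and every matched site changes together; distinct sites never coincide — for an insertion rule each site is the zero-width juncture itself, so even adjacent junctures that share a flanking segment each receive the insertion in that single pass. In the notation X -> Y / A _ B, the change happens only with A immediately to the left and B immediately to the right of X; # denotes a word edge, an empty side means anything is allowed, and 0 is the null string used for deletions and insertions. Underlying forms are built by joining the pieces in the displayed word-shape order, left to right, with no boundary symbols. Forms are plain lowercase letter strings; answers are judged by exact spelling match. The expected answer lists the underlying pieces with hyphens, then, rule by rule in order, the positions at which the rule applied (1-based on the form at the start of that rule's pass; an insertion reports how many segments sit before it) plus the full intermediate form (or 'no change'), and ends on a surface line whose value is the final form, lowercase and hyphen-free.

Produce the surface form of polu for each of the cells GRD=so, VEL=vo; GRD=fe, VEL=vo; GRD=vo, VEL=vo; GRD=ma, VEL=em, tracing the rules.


cell GRD=so, VEL=vo:
underlying: polu-fa-nik
1. 0 -> e / C _ C: no change
2. f -> v, k -> g, s -> z, t -> d / V _ V: fires at position(s) 5: poluvanik
surface: poluvanik

cell GRD=fe, VEL=vo:
underlying: polu-pak-nik
1. 0 -> e / C _ C: inserts after position(s) 7: polupakenik
2. f -> v, k -> g, s -> z, t -> d / V _ V: fires at position(s) 7: polupagenik
surface: polupagenik

cell GRD=vo, VEL=vo:
underlying: polu-zod-nik
1. 0 -> e / C _ C: inserts after position(s) 7: poluzodenik
2. f -> v, k -> g, s -> z, t -> d / V _ V: no change
surface: poluzodenik

cell GRD=ma, VEL=em:
underlying: polu-a-ln
1. 0 -> e / C _ C: inserts after position(s) 6: polualen
2. f -> v, k -> g, s -> z, t -> d / V _ V: no change
surface: polualen


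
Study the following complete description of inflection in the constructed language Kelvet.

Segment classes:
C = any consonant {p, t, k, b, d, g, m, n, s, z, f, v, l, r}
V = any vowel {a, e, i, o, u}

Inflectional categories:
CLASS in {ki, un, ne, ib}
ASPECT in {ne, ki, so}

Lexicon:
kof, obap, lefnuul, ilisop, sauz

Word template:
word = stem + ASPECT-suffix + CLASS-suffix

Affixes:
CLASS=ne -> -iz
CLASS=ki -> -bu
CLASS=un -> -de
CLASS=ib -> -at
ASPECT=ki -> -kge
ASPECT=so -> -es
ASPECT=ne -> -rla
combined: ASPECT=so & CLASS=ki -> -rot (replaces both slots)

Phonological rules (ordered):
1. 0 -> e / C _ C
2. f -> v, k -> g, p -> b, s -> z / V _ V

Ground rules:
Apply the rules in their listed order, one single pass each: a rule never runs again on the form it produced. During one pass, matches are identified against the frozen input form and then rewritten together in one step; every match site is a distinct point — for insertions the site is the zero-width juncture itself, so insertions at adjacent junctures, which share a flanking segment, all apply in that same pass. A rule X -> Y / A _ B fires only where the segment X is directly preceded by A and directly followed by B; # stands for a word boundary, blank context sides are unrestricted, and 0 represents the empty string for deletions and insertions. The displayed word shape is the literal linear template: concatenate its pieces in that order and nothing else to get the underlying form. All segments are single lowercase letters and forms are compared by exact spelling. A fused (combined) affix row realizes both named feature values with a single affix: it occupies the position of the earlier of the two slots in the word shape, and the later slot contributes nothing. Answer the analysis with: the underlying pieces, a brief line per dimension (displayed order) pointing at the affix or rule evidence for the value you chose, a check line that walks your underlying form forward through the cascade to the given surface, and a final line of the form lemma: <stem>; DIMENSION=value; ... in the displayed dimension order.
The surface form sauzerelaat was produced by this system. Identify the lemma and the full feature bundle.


underlying: sauz-rla-at
CLASS=ib - signalled by the affix -at
ASPECT=ne - signalled by the affix -rla
check: sauzrlaat -> sauzerelaat -> sauzerelaat
lemma: sauz; CLASS=ib; ASPECT=ne


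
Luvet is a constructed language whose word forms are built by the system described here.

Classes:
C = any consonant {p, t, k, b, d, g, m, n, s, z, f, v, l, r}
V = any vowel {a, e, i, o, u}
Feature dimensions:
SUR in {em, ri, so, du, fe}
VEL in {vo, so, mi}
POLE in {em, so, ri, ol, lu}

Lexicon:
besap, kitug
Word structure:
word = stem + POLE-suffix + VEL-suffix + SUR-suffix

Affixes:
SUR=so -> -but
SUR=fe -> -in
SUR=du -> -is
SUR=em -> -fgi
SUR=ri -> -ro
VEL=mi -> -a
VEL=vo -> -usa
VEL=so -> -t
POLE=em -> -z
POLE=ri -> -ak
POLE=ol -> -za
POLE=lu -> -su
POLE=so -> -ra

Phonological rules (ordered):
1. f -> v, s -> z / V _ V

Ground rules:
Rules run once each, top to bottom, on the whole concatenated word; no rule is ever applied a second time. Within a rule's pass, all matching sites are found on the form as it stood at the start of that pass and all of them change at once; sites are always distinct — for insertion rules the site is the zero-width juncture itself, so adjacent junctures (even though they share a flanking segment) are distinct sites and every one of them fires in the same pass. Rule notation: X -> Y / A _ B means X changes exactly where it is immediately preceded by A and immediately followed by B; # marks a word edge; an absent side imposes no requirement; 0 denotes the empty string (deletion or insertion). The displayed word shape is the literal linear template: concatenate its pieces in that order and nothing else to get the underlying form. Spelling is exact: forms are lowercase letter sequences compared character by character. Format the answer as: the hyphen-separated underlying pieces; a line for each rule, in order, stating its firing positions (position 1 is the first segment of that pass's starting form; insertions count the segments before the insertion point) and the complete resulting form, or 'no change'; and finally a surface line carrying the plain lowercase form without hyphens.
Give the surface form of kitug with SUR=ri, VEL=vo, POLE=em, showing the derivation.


underlying: kitug-z-usa-ro
1. f -> v, s -> z / V _ V: fires at position(s) 8: kitugzuzaro
surface: kitugzuzaro


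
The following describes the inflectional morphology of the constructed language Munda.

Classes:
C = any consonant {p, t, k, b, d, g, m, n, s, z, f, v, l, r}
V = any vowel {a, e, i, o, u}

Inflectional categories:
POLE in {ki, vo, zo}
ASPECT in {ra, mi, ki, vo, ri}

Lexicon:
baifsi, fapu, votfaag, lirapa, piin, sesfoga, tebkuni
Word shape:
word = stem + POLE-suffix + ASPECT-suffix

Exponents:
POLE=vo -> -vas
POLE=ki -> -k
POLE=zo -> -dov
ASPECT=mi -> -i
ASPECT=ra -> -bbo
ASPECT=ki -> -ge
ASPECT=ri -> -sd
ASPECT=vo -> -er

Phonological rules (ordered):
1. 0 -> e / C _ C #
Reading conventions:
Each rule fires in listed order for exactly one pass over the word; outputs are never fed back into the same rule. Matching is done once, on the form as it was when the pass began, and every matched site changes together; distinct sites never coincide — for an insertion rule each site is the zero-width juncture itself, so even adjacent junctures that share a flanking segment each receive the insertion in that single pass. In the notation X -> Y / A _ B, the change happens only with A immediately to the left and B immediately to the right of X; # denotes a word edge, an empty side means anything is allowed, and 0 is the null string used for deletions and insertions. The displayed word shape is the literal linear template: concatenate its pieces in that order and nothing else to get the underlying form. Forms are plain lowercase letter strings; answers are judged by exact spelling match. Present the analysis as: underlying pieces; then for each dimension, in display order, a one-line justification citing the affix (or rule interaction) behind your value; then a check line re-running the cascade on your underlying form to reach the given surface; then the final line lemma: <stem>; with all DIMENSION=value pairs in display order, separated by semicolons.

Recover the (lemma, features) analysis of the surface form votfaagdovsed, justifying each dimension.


underlying: votfaag-dov-sd
POLE=zo - signalled by the affix -dov
ASPECT=ri - signalled by the affix -sd
check: votfaagdovsd -> votfaagdovsed
lemma: votfaag; POLE=zo; ASPECT=ri


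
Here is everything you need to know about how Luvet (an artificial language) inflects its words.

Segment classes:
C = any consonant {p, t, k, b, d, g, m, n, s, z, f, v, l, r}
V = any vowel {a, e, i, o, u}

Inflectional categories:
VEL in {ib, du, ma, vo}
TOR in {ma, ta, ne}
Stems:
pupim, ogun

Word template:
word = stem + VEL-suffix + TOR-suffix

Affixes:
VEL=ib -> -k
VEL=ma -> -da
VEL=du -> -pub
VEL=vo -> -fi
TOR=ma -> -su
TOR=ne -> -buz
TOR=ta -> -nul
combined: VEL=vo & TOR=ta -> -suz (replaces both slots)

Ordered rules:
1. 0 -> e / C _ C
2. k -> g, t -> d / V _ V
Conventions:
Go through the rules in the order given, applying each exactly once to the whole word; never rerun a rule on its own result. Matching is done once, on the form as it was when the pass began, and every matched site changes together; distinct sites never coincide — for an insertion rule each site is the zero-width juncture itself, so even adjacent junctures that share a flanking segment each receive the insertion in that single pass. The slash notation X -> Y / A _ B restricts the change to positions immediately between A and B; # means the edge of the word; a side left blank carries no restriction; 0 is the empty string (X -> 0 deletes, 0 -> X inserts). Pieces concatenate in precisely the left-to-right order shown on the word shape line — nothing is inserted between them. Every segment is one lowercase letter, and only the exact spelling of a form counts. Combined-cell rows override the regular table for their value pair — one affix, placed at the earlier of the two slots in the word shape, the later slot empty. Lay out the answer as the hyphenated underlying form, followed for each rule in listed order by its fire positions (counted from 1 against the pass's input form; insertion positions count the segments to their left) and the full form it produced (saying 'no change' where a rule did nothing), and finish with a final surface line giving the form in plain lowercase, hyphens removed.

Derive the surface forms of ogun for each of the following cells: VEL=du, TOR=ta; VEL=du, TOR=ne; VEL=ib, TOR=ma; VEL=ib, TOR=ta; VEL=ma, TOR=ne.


cell VEL=du, TOR=ta:
underlying: ogun-pub-nul
1. 0 -> e / C _ C: inserts after position(s) 4, 7: ogunepubenul
2. k -> g, t -> d / V _ V: no change
surface: ogunepubenul

cell VEL=du, TOR=ne:
underlying: ogun-pub-buz
1. 0 -> e / C _ C: inserts after position(s) 4, 7: ogunepubebuz
2. k -> g, t -> d / V _ V: no change
surface: ogunepubebuz

cell VEL=ib, TOR=ma:
underlying: ogun-k-su
1. 0 -> e / C _ C: inserts after position(s) 4, 5: ogunekesu
2. k -> g, t -> d / V _ V: fires at position(s) 6: ogunegesu
surface: ogunegesu

cell VEL=ib, TOR=ta:
underlying: ogun-k-nul
1. 0 -> e / C _ C: inserts after position(s) 4, 5: ogunekenul
2. k -> g, t -> d / V _ V: fires at position(s) 6: ogunegenul
surface: ogunegenul

cell VEL=ma, TOR=ne:
underlying: ogun-da-buz
1. 0 -> e / C _ C: inserts after position(s) 4: ogunedabuz
2. k -> g, t -> d / V _ V: no change
surface: ogunedabuz


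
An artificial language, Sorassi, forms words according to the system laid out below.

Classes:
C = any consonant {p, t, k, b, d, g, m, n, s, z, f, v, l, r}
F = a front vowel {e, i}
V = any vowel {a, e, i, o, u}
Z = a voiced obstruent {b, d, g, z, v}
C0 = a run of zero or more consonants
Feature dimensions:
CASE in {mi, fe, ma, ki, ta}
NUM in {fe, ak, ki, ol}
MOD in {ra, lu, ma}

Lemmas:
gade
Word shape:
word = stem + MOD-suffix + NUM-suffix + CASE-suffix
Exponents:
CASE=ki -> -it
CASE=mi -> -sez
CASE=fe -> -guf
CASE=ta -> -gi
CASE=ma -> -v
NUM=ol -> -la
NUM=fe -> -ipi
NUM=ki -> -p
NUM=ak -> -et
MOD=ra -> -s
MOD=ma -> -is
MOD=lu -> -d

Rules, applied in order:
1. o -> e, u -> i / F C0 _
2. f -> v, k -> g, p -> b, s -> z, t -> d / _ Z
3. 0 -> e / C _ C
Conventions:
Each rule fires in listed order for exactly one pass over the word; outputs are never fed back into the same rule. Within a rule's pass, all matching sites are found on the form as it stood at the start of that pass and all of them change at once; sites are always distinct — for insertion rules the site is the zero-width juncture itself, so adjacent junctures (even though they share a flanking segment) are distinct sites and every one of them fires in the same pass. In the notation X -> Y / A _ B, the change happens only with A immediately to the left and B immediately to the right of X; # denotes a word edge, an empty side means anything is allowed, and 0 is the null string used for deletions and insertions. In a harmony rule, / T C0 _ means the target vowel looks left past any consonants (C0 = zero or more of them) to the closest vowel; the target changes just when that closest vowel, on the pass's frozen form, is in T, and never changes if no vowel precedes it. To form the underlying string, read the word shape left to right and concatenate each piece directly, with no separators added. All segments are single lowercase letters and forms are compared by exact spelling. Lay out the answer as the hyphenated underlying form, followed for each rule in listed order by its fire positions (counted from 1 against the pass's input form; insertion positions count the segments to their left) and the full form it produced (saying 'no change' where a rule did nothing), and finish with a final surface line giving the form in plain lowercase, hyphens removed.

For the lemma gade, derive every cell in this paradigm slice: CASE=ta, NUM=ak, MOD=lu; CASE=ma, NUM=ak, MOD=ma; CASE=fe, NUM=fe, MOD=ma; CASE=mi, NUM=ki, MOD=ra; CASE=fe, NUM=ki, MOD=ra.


cell CASE=ta, NUM=ak, MOD=lu:
underlying: gade-d-et-gi
1. o -> e, u -> i / F C0 _: no change
2. f -> v, k -> g, p -> b, s -> z, t -> d / _ Z: fires at position(s) 7: gadededgi
3. 0 -> e / C _ C: inserts after position(s) 7: gadededegi
surface: gadededegi

cell CASE=ma, NUM=ak, MOD=ma:
underlying: gade-is-et-v
1. o -> e, u -> i / F C0 _: no change
2. f -> v, k -> g, p -> b, s -> z, t -> d / _ Z: fires at position(s) 8: gadeisedv
3. 0 -> e / C _ C: inserts after position(s) 8: gadeisedev
surface: gadeisedev

cell CASE=fe, NUM=fe, MOD=ma:
underlying: gade-is-ipi-guf
1. o -> e, u -> i / F C0 _: fires at position(s) 11: gadeisipigif
2. f -> v, k -> g, p -> b, s -> z, t -> d / _ Z: no change
3. 0 -> e / C _ C: no change
surface: gadeisipigif

cell CASE=mi, NUM=ki, MOD=ra:
underlying: gade-s-p-sez
1. o -> e, u -> i / F C0 _: no change
2. f -> v, k -> g, p -> b, s -> z, t -> d / _ Z: no change
3. 0 -> e / C _ C: inserts after position(s) 5, 6: gadesepesez
surface: gadesepesez

cell CASE=fe, NUM=ki, MOD=ra:
underlying: gade-s-p-guf
1. o -> e, u -> i / F C0 _: fires at position(s) 8: gadespgif
2. f -> v, k -> g, p -> b, s -> z, t -> d / _ Z: fires at position(s) 6: gadesbgif
3. 0 -> e / C _ C: inserts after position(s) 5, 6: gadesebegif
surface: gadesebegif


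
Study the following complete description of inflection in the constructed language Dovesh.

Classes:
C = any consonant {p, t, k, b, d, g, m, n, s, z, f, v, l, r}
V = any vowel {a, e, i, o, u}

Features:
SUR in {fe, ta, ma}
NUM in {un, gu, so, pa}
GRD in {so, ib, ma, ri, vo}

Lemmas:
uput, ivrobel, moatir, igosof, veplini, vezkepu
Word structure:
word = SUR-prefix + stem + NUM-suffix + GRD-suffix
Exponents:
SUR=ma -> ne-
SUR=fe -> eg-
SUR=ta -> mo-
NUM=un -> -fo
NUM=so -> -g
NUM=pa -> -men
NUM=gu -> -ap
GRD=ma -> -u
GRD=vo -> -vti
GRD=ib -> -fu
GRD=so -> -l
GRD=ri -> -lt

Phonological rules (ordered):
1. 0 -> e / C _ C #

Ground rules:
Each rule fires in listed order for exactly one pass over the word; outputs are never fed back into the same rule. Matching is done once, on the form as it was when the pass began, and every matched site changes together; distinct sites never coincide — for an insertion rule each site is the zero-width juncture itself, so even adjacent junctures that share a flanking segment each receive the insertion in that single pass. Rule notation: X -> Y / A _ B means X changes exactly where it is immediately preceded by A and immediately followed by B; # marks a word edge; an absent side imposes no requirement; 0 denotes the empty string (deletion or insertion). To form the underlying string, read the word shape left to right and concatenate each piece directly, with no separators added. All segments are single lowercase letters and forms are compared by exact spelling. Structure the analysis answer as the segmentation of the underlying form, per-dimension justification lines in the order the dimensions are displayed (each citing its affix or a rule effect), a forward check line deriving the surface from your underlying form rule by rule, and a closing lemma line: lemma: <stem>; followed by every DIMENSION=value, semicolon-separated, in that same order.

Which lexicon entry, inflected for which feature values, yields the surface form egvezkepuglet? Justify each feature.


underlying: eg-vezkepu-g-lt
SUR=fe - signalled by the affix eg-
NUM=so - signalled by the affix -g
GRD=ri - signalled by the affix -lt
check: egvezkepuglt -> egvezkepuglet
lemma: vezkepu; SUR=fe; NUM=so; GRD=ri


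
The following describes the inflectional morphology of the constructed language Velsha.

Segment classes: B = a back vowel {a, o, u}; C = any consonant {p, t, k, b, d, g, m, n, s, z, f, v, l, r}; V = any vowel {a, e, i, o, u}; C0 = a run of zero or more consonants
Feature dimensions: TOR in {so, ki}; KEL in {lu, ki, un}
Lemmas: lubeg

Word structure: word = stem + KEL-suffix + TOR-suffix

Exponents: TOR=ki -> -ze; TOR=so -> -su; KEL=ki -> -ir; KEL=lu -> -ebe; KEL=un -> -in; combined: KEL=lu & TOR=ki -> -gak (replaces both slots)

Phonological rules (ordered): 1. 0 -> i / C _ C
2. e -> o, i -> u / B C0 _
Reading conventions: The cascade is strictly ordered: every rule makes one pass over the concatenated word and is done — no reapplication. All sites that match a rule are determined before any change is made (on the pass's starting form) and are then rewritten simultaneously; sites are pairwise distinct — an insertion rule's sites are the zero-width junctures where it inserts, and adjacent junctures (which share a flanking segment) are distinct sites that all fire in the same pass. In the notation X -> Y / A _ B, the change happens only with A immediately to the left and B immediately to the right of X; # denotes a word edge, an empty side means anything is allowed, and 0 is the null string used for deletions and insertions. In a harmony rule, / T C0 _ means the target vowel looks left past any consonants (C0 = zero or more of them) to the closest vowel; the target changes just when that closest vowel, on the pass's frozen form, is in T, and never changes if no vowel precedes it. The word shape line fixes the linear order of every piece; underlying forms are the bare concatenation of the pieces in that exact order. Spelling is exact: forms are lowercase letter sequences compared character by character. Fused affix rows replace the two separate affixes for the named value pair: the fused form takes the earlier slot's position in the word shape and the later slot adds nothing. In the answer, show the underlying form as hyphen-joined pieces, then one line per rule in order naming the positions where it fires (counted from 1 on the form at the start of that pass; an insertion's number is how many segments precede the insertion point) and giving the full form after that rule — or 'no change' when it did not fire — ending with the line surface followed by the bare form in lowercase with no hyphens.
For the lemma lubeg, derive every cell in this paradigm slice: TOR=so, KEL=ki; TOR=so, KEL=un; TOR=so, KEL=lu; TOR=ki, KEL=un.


cell TOR=so, KEL=ki:
underlying: lubeg-ir-su
1. 0 -> i / C _ C: inserts after position(s) 7: lubegirisu
2. e -> o, i -> u / B C0 _: fires at position(s) 4: lubogirisu
surface: lubogirisu

cell TOR=so, KEL=un:
underlying: lubeg-in-su
1. 0 -> i / C _ C: inserts after position(s) 7: lubeginisu
2. e -> o, i -> u / B C0 _: fires at position(s) 4: luboginisu
surface: luboginisu

cell TOR=so, KEL=lu:
underlying: lubeg-ebe-su
1. 0 -> i / C _ C: no change
2. e -> o, i -> u / B C0 _: fires at position(s) 4: lubogebesu
surface: lubogebesu

cell TOR=ki, KEL=un:
underlying: lubeg-in-ze
1. 0 -> i / C _ C: inserts after position(s) 7: lubeginize
2. e -> o, i -> u / B C0 _: fires at position(s) 4: luboginize
surface: luboginize
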